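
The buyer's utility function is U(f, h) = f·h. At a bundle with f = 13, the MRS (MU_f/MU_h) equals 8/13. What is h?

h = 8

MU_f = h and MU_h = f.
MRS = MU_f/MU_h = h/f.
Substitute f = 13: MRS = h/13. Setting h/13 = 8/13 gives h = (8/13)·13 = 8.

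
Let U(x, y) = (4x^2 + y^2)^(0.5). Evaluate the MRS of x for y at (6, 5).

MRS = 4.8

For CES with ρ = 2, MRS = (4/1)·(y/x)^(-1).
At (6, 5): MRS = 4.8.
So at (6, 5) the consumer would give up 4.8 units of y for one more unit of x.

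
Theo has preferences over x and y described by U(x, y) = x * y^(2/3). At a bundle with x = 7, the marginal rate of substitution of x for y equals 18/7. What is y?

y = 12

MU_x = y^(2/3) and MU_y = 2/3·x·y^(-1/3).
MRS = MU_x/MU_y = (1.5)·y/x.
Substitute x = 7: MRS = y/(14/3). Setting y/(14/3) = 18/7 gives y = (18/7)·(14/3) = 12.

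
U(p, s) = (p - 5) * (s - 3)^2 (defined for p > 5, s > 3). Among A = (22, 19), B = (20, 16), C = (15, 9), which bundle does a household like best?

Bundle A

Evaluate utility at each bundle:
U(A) = 4352.
U(B) = 2535.
U(C) = 360.
Highest utility is A, so A ≻ B ≻ C.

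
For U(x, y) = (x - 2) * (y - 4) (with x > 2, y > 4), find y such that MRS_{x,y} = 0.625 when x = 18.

y = 14

MU_x = (y−4), MU_y = (x−2).
MRS = (y−4)/(x−2).
Substitute x = 18: MRS = (y − 4)/16. Setting this equal to 0.625 gives y − 4 = 0.625·16 = 10, so y = 14.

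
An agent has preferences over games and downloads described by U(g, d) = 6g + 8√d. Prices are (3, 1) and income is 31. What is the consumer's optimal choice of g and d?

MU_g = 6, MU_d = 8/(2√d).
MRS = 6 ÷ (8/(2√d)).
Tangency: set MRS = p_g/p_d = 3/1 = 3.
MRS depends only on d: 1.5·√d = 3 ⇒ √d = 3/1.5 = 2 ⇒ d* = 4.
From the budget, 3·g = 31 − 1·4 = 27, so g* = 9.

g* = 9, d* = 4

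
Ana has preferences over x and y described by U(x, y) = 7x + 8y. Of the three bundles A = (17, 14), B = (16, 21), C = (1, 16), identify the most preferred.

Evaluate utility at each bundle:
U(A) = 231.
U(B) = 280.
U(C) = 135.
Highest utility is B, so B ≻ A ≻ C.

Bundle B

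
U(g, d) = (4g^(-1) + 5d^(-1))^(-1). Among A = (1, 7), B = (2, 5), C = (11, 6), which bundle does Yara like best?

Bundle C

Evaluate utility at each bundle:
U(A) = 0.212.
U(B) = 0.333.
U(C) = 0.835.
Highest utility is C, so C ≻ B ≻ A.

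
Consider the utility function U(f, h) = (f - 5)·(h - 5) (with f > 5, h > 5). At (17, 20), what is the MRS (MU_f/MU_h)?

MRS = 1.25

MU_f = (h−5), MU_h = (f−5).
MRS = (h−5)/(f−5).
At (17, 20): MRS = 1.25.
That is, one extra unit of f is worth 1.25 units of h at the margin.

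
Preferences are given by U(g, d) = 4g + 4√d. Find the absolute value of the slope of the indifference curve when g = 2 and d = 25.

MU_g = 4, MU_d = 4/(2√d).
MRS = 4 ÷ (4/(2√d)).
At (2, 25): MRS = 10.
So at (2, 25) the consumer would give up 10 units of d for one more unit of g.

MRS = 10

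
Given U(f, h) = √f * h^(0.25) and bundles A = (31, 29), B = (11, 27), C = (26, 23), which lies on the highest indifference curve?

Evaluate utility at each bundle:
U(A) = 12.921.
U(B) = 7.560.
U(C) = 11.167.
Highest utility is A, so A ≻ C ≻ B.

Bundle A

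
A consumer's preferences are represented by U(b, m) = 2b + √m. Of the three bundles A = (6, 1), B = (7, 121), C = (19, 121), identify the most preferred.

Bundle C

Evaluate utility at each bundle:
U(A) = 13.000.
U(B) = 25.000.
U(C) = 49.000.
Highest utility is C, so C ≻ B ≻ A.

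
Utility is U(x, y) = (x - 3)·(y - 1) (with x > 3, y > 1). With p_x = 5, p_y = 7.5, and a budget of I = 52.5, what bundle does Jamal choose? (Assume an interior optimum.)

x* = 6, y* = 3

MU_x = (y−1), MU_y = (x−3).
MRS = (y−1)/(x−3).
Tangency: set MRS = p_x/p_y = 5/7.5 = 2/3.
So (y − 1)/(x − 3) = 2/3, i.e. (y − 1) = (2/3)·(x − 3).
Rewrite the budget in excess-of-subsistence terms: 5·(x − 3) + 7.5·(y − 1) = 52.5 − 5·3 − 7.5·1 = 30.
Substituting, 10·(x − 3) = 30, so x − 3 = 3 and x* = 6.
Then y − 1 = (2/3)·3 = 2, so y* = 3.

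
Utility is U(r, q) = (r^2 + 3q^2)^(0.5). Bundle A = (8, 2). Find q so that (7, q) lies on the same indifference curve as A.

U depends on (r, q) only through S = r^2 + 3q^2, so equal utility means equal S. At (8, 2): S = 76.
With r = 7: 7^2 = 49, so 3q^2 = 76 − 49 = 27, i.e. q^2 = 9.
Hence q = √9 = 3.
Check: U(7, 3) = 8.7178.

q = 3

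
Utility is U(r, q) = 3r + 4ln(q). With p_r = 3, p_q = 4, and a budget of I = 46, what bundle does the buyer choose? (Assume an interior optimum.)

MU_r = 3, MU_q = 4/q.
MRS = 3 ÷ (4/q).
Tangency: set MRS = p_r/p_q = 3/4 = 0.75.
MRS depends only on q: 0.75·q = 0.75 ⇒ q* = 0.75/0.75 = 1.
From the budget, 3·r = 46 − 4·1 = 42, so r* = 14.

r* = 14, q* = 1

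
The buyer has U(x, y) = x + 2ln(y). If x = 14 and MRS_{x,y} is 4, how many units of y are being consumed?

MU_x = 1, MU_y = 2/y.
MRS = 1 ÷ (2/y).
MRS depends only on y: 0.5·y = 4 ⇒ y = 4/0.5 = 8.

y = 8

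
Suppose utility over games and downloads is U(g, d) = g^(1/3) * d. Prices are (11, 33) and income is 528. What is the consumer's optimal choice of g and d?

MU_g = 1/3·g^(-2/3)·d and MU_d = g^(1/3).
MRS = MU_g/MU_d = (1/3)·d/g.
Tangency: set MRS = p_g/p_d = 11/33 = 1/3.
So (1/3)·d/g = 1/3, i.e. d = g.
Substitute into the budget 11·g + 33·d = 528: 44·g = 528, so g* = 12.
Then d* = 12.

g* = 12, d* = 12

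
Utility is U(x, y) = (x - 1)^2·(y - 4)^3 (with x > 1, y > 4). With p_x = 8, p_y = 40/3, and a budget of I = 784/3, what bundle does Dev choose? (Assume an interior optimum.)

x* = 11, y* = 13

MU_x = 2·(x−1)·(y−4)^3, MU_y = 3·(x−1)^2·(y−4)^2.
MRS = (2/3)·(y−4)/(x−1).
Tangency: set MRS = p_x/p_y = 8/(40/3) = 0.6.
So (2/3)·(y − 4)/(x − 1) = 0.6, i.e. (y − 4) = 0.9·(x − 1).
Rewrite the budget in excess-of-subsistence terms: 8·(x − 1) + (40/3)·(y − 4) = 784/3 − 8·1 − (40/3)·4 = 200.
Substituting, 20·(x − 1) = 200, so x − 1 = 10 and x* = 11.
Then y − 4 = 0.9·10 = 9, so y* = 13.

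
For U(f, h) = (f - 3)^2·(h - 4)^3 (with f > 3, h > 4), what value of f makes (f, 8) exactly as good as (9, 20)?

f = 51

U(9, 20) = 147456.
Set U(f, 8) = 147456 and solve.
With h = 8: (8 − 4)^3 = 64, so (f − 3)^2 = 147456/64 = 2304.
Taking the square root (with f > 3): f − 3 = 48, so f = 51.
Check: U(51, 8) = 147456.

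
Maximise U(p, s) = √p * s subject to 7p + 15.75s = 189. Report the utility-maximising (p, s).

p* = 9, s* = 8

MU_p = 0.5·p^(-0.5)·s and MU_s = √p.
MRS = MU_p/MU_s = (0.5)·s/p.
Tangency: set MRS = p_p/p_s = 7/15.75 = 4/9.
So (0.5)·s/p = 4/9, i.e. s = (8/9)·p.
Substitute into the budget 7·p + 15.75·s = 189: 21·p = 189, so p* = 9.
Then s* = (8/9)·9 = 8.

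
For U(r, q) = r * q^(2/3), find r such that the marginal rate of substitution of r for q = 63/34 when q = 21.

r = 17

MU_r = q^(2/3) and MU_q = 2/3·r·q^(-1/3).
MRS = MU_r/MU_q = (1.5)·q/r.
Substitute q = 21: MRS = 31.5/r. Setting 31.5/r = 63/34 gives r = 31.5/(63/34) = 17.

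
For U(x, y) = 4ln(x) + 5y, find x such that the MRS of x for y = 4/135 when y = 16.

MU_x = 4/x, MU_y = 5.
MRS = 4/x ÷ 5.
MRS depends only on x: 0.8/x = 4/135 ⇒ x = 0.8/(4/135) = 27.

x = 27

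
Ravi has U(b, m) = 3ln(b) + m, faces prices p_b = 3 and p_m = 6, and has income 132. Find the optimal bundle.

b* = 6, m* = 19

MU_b = 3/b, MU_m = 1.
MRS = 3/b ÷ 1.
Tangency: set MRS = p_b/p_m = 3/6 = 0.5.
MRS depends only on b: 3/b = 0.5 ⇒ b* = 3/0.5 = 6.
From the budget, 6·m = 132 − 3·6 = 114, so m* = 19.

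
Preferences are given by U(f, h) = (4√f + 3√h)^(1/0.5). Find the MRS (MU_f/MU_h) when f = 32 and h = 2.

MRS = 1/3

For CES with ρ = 0.5, MRS = (4/3)·√(h/f).
At (32, 2): MRS = 1/3.
So at (32, 2) the consumer would give up 1/3 units of h for one more unit of f.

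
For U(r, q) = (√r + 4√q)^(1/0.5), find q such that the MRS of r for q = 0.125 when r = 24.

q = 6

For CES with ρ = 0.5, MRS = (1/4)·√(q/r).
Setting (1/4)·√(q/24) = 0.125 gives √(q/24) = 0.5, so q/24 = 0.25 and q = 6.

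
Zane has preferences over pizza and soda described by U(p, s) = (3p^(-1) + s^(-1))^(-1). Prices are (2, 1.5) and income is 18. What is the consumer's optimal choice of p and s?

p* = 6, s* = 4

For CES with ρ = -1, MRS = (3/1)·(s/p)^2.
Tangency: set MRS = p_p/p_s = 2/1.5 = 4/3.
So (s/p)^2 = 4/9; taking the square root, s/p = 2/3, i.e. s = (2/3)·p.
Substitute into the budget 2·p + 1.5·s = 18: 3·p = 18, so p* = 6 and s* = (2/3)·6 = 4.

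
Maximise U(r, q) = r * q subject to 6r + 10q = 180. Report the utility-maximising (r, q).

MU_r = q and MU_q = r.
MRS = MU_r/MU_q = q/r.
Tangency: set MRS = p_r/p_q = 6/10 = 0.6.
So q/r = 0.6, i.e. q = 0.6·r.
Substitute into the budget 6·r + 10·q = 180: 12·r = 180, so r* = 15.
Then q* = 0.6·15 = 9.

r* = 15, q* = 9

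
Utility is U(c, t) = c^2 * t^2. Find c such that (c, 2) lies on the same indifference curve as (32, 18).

c = 288

U(32, 18) = 331776.
Set U(c, 2) = 331776 and solve.
With t = 2: 2^2 = 4, so c^2 = 331776/4 = 82944; taking the square root, c = 288.
Check: U(288, 2) = 331776.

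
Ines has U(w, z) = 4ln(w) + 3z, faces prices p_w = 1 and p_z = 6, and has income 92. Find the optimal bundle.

w* = 8, z* = 14

MU_w = 4/w, MU_z = 3.
MRS = 4/w ÷ 3.
Tangency: set MRS = p_w/p_z = 1/6.
MRS depends only on w: (4/3)/w = 1/6 ⇒ w* = (4/3)/(1/6) = 8.
From the budget, 6·z = 92 − 1·8 = 84, so z* = 14.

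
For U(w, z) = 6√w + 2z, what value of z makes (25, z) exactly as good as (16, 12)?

U(16, 12) = 48.
Set U(25, z) = 48 and solve.
With w = 25: √25 = 5, so 2z = 48 − 6·5 = 18 and z = 9.
Check: U(25, 9) = 48.

z = 9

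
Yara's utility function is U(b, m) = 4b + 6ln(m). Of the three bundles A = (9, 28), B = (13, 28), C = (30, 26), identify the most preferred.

Bundle C

Evaluate utility at each bundle:
U(A) = 55.993.
U(B) = 71.993.
U(C) = 139.549.
Highest utility is C, so C ≻ B ≻ A.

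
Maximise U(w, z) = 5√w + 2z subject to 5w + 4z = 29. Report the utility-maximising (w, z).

w* = 1, z* = 6

MU_w = 5/(2√w), MU_z = 2.
MRS = 5/(2√w) ÷ 2.
Tangency: set MRS = p_w/p_z = 5/4 = 1.25.
MRS depends only on w: 1.25/√w = 1.25 ⇒ √w = 1.25/1.25 = 1 ⇒ w* = 1.
From the budget, 4·z = 29 − 5·1 = 24, so z* = 6.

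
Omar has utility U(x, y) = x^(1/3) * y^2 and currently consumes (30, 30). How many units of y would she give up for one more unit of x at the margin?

MU_x = 1/3·x^(-2/3)·y^2 and MU_y = 2·x^(1/3)·y.
MRS = MU_x/MU_y = (1/6)·y/x.
At (30, 30): MRS = 1/6.
The indifference curve has slope −1/6 at this bundle.

MRS = 1/6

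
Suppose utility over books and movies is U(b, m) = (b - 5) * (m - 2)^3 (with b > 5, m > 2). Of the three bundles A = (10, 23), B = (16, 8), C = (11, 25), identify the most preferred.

Evaluate utility at each bundle:
U(A) = 46305.
U(B) = 2376.
U(C) = 73002.
Highest utility is C, so C ≻ A ≻ B.

Bundle C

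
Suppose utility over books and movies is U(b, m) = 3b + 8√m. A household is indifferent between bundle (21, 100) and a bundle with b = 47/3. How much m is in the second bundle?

m = 144

U(21, 100) = 143.
Set U(47/3, m) = 143 and solve.
With b = 47/3: 8√m = 143 − 3·47/3 = 96, so √m = 12 and m = 144.
Check: U(47/3, 144) = 143.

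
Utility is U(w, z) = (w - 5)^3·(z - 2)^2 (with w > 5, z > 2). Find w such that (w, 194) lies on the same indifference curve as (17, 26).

U(17, 26) = 995328.
Set U(w, 194) = 995328 and solve.
With z = 194: (194 − 2)^2 = 36864, so (w − 5)^3 = 995328/36864 = 27.
Taking the cube root (with w > 5): w − 5 = 3, so w = 8.
Check: U(8, 194) = 995328.

w = 8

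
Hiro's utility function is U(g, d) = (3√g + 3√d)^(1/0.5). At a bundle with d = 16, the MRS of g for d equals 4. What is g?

g = 1

For CES with ρ = 0.5, MRS = √(d/g).
Setting √(16/g) = 4 gives 16/g = 16 and g = 1.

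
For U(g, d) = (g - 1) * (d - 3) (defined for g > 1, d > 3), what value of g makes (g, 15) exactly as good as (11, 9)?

U(11, 9) = 60.
Set U(g, 15) = 60 and solve.
With d = 15: (15 − 3) = 12, so (g − 1) = 60/12 = 5.
So g = 1 + 5 = 6.
Check: U(6, 15) = 60.

g = 6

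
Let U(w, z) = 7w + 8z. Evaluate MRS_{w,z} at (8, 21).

MRS = 0.875

MU_w = 7, MU_z = 8, so MRS = 7/8 = 0.875 at every bundle.
At (8, 21): MRS = 0.875.
That is, one extra unit of w is worth 0.875 units of z at the margin.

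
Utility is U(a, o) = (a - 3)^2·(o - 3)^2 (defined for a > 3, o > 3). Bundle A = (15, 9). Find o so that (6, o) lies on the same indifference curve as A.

U(15, 9) = 5184.
Set U(6, o) = 5184 and solve.
With a = 6: (6 − 3)^2 = 9, so (o − 3)^2 = 5184/9 = 576.
Taking the square root (with o > 3): o − 3 = 24, so o = 27.
Check: U(6, 27) = 5184.

o = 27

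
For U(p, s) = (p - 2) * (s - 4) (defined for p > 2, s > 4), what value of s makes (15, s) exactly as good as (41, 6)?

s = 10

U(41, 6) = 78.
Set U(15, s) = 78 and solve.
With p = 15: (15 − 2) = 13, so (s − 4) = 78/13 = 6.
So s = 4 + 6 = 10.
Check: U(15, 10) = 78.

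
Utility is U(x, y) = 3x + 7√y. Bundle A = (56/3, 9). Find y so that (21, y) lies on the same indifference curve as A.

U(56/3, 9) = 77.
Set U(21, y) = 77 and solve.
With x = 21: 7√y = 77 − 3·21 = 14, so √y = 2 and y = 4.
Check: U(21, 4) = 77.

y = 4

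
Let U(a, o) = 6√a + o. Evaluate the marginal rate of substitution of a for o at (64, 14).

MRS = 0.375

MU_a = 6/(2√a), MU_o = 1.
MRS = 6/(2√a) ÷ 1.
At (64, 14): MRS = 0.375.
The indifference curve has slope −0.375 at this bundle.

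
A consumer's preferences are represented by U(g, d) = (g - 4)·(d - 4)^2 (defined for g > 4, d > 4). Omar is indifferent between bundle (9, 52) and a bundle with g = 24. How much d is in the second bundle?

U(9, 52) = 11520.
Set U(24, d) = 11520 and solve.
With g = 24: (24 − 4) = 20, so (d − 4)^2 = 11520/20 = 576.
Taking the square root (with d > 4): d − 4 = 24, so d = 28.
Check: U(24, 28) = 11520.

d = 28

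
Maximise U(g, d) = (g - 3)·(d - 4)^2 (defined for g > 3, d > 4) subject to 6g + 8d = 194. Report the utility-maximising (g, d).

g* = 11, d* = 16

MU_g = (d−4)^2, MU_d = 2·(g−3)·(d−4).
MRS = (1/2)·(d−4)/(g−3).
Tangency: set MRS = p_g/p_d = 6/8 = 0.75.
So (1/2)·(d − 4)/(g − 3) = 0.75, i.e. (d − 4) = 1.5·(g − 3).
Rewrite the budget in excess-of-subsistence terms: 6·(g − 3) + 8·(d − 4) = 194 − 6·3 − 8·4 = 144.
Substituting, 18·(g − 3) = 144, so g − 3 = 8 and g* = 11.
Then d − 4 = 1.5·8 = 12, so d* = 16.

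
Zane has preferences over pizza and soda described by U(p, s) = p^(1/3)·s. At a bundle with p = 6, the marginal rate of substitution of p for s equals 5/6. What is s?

MU_p = 1/3·p^(-2/3)·s and MU_s = p^(1/3).
MRS = MU_p/MU_s = (1/3)·s/p.
Substitute p = 6: MRS = s/18. Setting s/18 = 5/6 gives s = (5/6)·18 = 15.

s = 15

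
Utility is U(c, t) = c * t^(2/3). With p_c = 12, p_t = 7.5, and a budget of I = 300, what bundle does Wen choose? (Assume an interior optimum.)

c* = 15, t* = 16

MU_c = t^(2/3) and MU_t = 2/3·c·t^(-1/3).
MRS = MU_c/MU_t = (1.5)·t/c.
Tangency: set MRS = p_c/p_t = 12/7.5 = 1.6.
So (1.5)·t/c = 1.6, i.e. t = (16/15)·c.
Substitute into the budget 12·c + 7.5·t = 300: 20·c = 300, so c* = 15.
Then t* = (16/15)·15 = 16.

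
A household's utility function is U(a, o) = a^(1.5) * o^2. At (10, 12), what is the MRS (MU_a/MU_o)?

MRS = 0.9

MU_a = 1.5·√a·o^2 and MU_o = 2·a^(1.5)·o.
MRS = MU_a/MU_o = (0.75)·o/a.
At (10, 12): MRS = 0.9.
That is, one extra unit of a is worth 0.9 units of o at the margin.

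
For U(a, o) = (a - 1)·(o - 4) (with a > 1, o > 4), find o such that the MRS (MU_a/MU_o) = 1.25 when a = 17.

o = 24

MU_a = (o−4), MU_o = (a−1).
MRS = (o−4)/(a−1).
Substitute a = 17: MRS = (o − 4)/16. Setting this equal to 1.25 gives o − 4 = 1.25·16 = 20, so o = 24.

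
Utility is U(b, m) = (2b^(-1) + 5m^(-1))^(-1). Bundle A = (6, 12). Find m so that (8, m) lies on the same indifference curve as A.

m = 10

U depends on (b, m) only through S = 2b^(-1) + 5m^(-1), so equal utility means equal S. At (6, 12): S = 0.75.
With b = 8: 2·8^(-1) = 0.25, so 5m^(-1) = 0.75 − 0.25 = 0.5, i.e. m^(-1) = 0.1.
Hence m = 1/0.1 = 10.
Check: U(8, 10) = 1.3333.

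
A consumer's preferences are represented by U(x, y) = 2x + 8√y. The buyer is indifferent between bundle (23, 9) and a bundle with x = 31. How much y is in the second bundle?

y = 1

U(23, 9) = 70.
Set U(31, y) = 70 and solve.
With x = 31: 8√y = 70 − 2·31 = 8, so √y = 1 and y = 1.
Check: U(31, 1) = 70.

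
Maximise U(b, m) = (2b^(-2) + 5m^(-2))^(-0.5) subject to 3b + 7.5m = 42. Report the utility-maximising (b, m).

For CES with ρ = -2, MRS = (2/5)·(m/b)^3.
Tangency: set MRS = p_b/p_m = 3/7.5 = 0.4.
So (m/b)^3 = 1; taking the cube root, m/b = 1, i.e. m = b.
Substitute into the budget 3·b + 7.5·m = 42: 10.5·b = 42, so b* = 4 and m* = 4.

b* = 4, m* = 4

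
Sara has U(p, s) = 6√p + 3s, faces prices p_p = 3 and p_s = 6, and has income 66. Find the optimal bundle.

p* = 4, s* = 9

MU_p = 6/(2√p), MU_s = 3.
MRS = 6/(2√p) ÷ 3.
Tangency: set MRS = p_p/p_s = 3/6 = 0.5.
MRS depends only on p: 1/√p = 0.5 ⇒ √p = 1/0.5 = 2 ⇒ p* = 4.
From the budget, 6·s = 66 − 3·4 = 54, so s* = 9.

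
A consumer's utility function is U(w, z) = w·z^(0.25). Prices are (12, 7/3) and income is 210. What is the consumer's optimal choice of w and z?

MU_w = z^(0.25) and MU_z = 0.25·w·z^(-0.75).
MRS = MU_w/MU_z = (4)·z/w.
Tangency: set MRS = p_w/p_z = 12/(7/3) = 36/7.
So (4)·z/w = 36/7, i.e. z = (9/7)·w.
Substitute into the budget 12·w + (7/3)·z = 210: 15·w = 210, so w* = 14.
Then z* = (9/7)·14 = 18.

w* = 14, z* = 18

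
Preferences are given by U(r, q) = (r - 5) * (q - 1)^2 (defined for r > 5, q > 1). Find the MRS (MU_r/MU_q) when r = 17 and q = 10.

MRS = 0.375

MU_r = (q−1)^2, MU_q = 2·(r−5)·(q−1).
MRS = (1/2)·(q−1)/(r−5).
At (17, 10): MRS = 0.375.
The indifference curve has slope −0.375 at this bundle.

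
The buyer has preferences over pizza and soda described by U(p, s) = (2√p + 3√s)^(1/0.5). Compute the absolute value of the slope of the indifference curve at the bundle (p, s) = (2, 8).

For CES with ρ = 0.5, MRS = (2/3)·√(s/p).
At (2, 8): MRS = 4/3.
That is, one extra unit of p is worth 4/3 units of s at the margin.

MRS = 4/3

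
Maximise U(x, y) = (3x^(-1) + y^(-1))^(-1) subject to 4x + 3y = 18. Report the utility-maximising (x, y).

x* = 3, y* = 2

For CES with ρ = -1, MRS = (3/1)·(y/x)^2.
Tangency: set MRS = p_x/p_y = 4/3.
So (y/x)^2 = 4/9; taking the square root, y/x = 2/3, i.e. y = (2/3)·x.
Substitute into the budget 4·x + 3·y = 18: 6·x = 18, so x* = 3 and y* = (2/3)·3 = 2.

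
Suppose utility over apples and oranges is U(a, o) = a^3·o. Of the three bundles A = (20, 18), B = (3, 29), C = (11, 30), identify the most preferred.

Evaluate utility at each bundle:
U(A) = 144000.
U(B) = 783.
U(C) = 39930.
Highest utility is A, so A ≻ C ≻ B.

Bundle A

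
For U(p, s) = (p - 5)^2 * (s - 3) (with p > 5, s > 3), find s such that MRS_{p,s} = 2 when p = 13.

s = 11

MU_p = 2·(p−5)·(s−3), MU_s = (p−5)^2.
MRS = (2/1)·(s−3)/(p−5).
Substitute p = 13: MRS = (s − 3)/4. Setting this equal to 2 gives s − 3 = 2·4 = 8, so s = 11.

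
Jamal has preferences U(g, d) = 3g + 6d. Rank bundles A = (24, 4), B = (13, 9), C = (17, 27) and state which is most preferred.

Evaluate utility at each bundle:
U(A) = 96.
U(B) = 93.
U(C) = 213.
Highest utility is C, so C ≻ A ≻ B.

Bundle C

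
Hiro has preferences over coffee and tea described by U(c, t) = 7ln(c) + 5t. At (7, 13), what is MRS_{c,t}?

MRS = 0.2

MU_c = 7/c, MU_t = 5.
MRS = 7/c ÷ 5.
At (7, 13): MRS = 0.2.
So at (7, 13) the consumer would give up 0.2 units of t for one more unit of c.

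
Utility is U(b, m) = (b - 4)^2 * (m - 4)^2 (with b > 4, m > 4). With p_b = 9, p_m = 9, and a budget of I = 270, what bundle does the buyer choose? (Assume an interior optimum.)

MU_b = 2·(b−4)·(m−4)^2, MU_m = 2·(b−4)^2·(m−4).
MRS = (m−4)/(b−4).
Tangency: set MRS = p_b/p_m = 9/9 = 1.
So (m − 4)/(b − 4) = 1, i.e. (m − 4) = (b − 4).
Rewrite the budget in excess-of-subsistence terms: 9·(b − 4) + 9·(m − 4) = 270 − 9·4 − 9·4 = 198.
Substituting, 18·(b − 4) = 198, so b − 4 = 11 and b* = 15.
Then m − 4 = 11, so m* = 15.

b* = 15, m* = 15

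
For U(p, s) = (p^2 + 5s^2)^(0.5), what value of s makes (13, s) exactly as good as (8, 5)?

s = 2

U depends on (p, s) only through S = p^2 + 5s^2, so equal utility means equal S. At (8, 5): S = 189.
With p = 13: 13^2 = 169, so 5s^2 = 189 − 169 = 20, i.e. s^2 = 4.
Hence s = √4 = 2.
Check: U(13, 2) = 13.7477.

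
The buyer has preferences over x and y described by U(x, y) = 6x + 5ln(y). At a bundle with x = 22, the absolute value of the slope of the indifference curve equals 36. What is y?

y = 30

MU_x = 6, MU_y = 5/y.
MRS = 6 ÷ (5/y).
MRS depends only on y: 1.2·y = 36 ⇒ y = 36/1.2 = 30.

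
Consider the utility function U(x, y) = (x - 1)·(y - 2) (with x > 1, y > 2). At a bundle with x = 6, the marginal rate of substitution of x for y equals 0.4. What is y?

MU_x = (y−2), MU_y = (x−1).
MRS = (y−2)/(x−1).
Substitute x = 6: MRS = (y − 2)/5. Setting this equal to 0.4 gives y − 2 = 0.4·5 = 2, so y = 4.

y = 4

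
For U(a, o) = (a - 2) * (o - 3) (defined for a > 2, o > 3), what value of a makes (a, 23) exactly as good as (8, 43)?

U(8, 43) = 240.
Set U(a, 23) = 240 and solve.
With o = 23: (23 − 3) = 20, so (a − 2) = 240/20 = 12.
So a = 2 + 12 = 14.
Check: U(14, 23) = 240.

a = 14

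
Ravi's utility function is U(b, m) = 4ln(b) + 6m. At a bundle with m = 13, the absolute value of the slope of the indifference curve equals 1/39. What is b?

b = 26

MU_b = 4/b, MU_m = 6.
MRS = 4/b ÷ 6.
MRS depends only on b: (2/3)/b = 1/39 ⇒ b = (2/3)/(1/39) = 26.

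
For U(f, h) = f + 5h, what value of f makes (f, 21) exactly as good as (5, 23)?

f = 15

U(5, 23) = 120.
Set U(f, 21) = 120 and solve.
f + 5·21 = 120 ⇒ f = 15 ⇒ f = 15.
Check: U(15, 21) = 120.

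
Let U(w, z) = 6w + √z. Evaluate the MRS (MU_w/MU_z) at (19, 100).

MU_w = 6, MU_z = 1/(2√z).
MRS = 6 ÷ (1/(2√z)).
At (19, 100): MRS = 120.
The indifference curve has slope −120 at this bundle.

MRS = 120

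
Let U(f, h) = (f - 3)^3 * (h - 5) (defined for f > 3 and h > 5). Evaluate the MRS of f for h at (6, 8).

MRS = 3

MU_f = 3·(f−3)^2·(h−5), MU_h = (f−3)^3.
MRS = (3/1)·(h−5)/(f−3).
At (6, 8): MRS = 3.
So at (6, 8) the consumer would give up 3 units of h for one more unit of f.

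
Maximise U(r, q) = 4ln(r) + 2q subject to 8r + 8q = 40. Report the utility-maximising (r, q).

MU_r = 4/r, MU_q = 2.
MRS = 4/r ÷ 2.
Tangency: set MRS = p_r/p_q = 8/8 = 1.
MRS depends only on r: 2/r = 1 ⇒ r* = 2/1 = 2.
From the budget, 8·q = 40 − 8·2 = 24, so q* = 3.

r* = 2, q* = 3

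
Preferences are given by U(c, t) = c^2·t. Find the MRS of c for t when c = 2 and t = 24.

MU_c = 2·c·t and MU_t = c^2.
MRS = MU_c/MU_t = (2/1)·t/c.
At (2, 24): MRS = 24.
That is, one extra unit of c is worth 24 units of t at the margin.

MRS = 24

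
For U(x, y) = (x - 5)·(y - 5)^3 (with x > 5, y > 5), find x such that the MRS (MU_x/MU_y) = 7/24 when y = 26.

MU_x = (y−5)^3, MU_y = 3·(x−5)·(y−5)^2.
MRS = (1/3)·(y−5)/(x−5).
Substitute y = 26: MRS = 7/(x − 5). Setting this equal to 7/24 gives x − 5 = 7/(7/24) = 24, so x = 29.

x = 29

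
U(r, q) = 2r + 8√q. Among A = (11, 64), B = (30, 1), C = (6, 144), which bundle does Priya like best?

Bundle C

Evaluate utility at each bundle:
U(A) = 86.000.
U(B) = 68.000.
U(C) = 108.000.
Highest utility is C, so C ≻ A ≻ B.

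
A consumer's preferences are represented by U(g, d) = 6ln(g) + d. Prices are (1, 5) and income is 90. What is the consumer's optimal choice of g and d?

g* = 30, d* = 12

MU_g = 6/g, MU_d = 1.
MRS = 6/g ÷ 1.
Tangency: set MRS = p_g/p_d = 1/5 = 0.2.
MRS depends only on g: 6/g = 0.2 ⇒ g* = 6/0.2 = 30.
From the budget, 5·d = 90 − 1·30 = 60, so d* = 12.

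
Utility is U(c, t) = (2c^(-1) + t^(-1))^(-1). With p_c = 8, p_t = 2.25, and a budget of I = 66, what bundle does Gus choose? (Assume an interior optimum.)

For CES with ρ = -1, MRS = (2/1)·(t/c)^2.
Tangency: set MRS = p_c/p_t = 8/2.25 = 32/9.
So (t/c)^2 = 16/9; taking the square root, t/c = 4/3, i.e. t = (4/3)·c.
Substitute into the budget 8·c + 2.25·t = 66: 11·c = 66, so c* = 6 and t* = (4/3)·6 = 8.

c* = 6, t* = 8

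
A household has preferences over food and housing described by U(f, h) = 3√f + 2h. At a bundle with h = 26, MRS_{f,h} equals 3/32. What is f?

f = 64

MU_f = 3/(2√f), MU_h = 2.
MRS = 3/(2√f) ÷ 2.
MRS depends only on f: 0.75/√f = 3/32 ⇒ √f = 0.75/(3/32) = 8 ⇒ f = 64.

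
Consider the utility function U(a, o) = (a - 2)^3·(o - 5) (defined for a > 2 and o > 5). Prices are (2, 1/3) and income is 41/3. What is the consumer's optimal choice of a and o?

MU_a = 3·(a−2)^2·(o−5), MU_o = (a−2)^3.
MRS = (3/1)·(o−5)/(a−2).
Tangency: set MRS = p_a/p_o = 2/(1/3) = 6.
So (3/1)·(o − 5)/(a − 2) = 6, i.e. (o − 5) = 2·(a − 2).
Rewrite the budget in excess-of-subsistence terms: 2·(a − 2) + (1/3)·(o − 5) = 41/3 − 2·2 − (1/3)·5 = 8.
Substituting, (8/3)·(a − 2) = 8, so a − 2 = 3 and a* = 5.
Then o − 5 = 2·3 = 6, so o* = 11.

a* = 5, o* = 11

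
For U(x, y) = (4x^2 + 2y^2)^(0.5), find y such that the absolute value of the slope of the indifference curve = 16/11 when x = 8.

y = 11

For CES with ρ = 2, MRS = (4/2)·(y/x)^(-1).
Setting (4/2)·(y/8)^(-1) = 16/11 gives (y/8)^(-1) = 8/11, so y/8 = 1.375 and y = 11.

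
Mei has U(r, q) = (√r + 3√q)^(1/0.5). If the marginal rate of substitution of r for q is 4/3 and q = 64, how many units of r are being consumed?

r = 4

For CES with ρ = 0.5, MRS = (1/3)·√(q/r).
Setting (1/3)·√(64/r) = 4/3 gives √(64/r) = 4, so 64/r = 16 and r = 4.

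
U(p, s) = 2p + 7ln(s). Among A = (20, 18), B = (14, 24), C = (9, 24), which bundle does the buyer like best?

Evaluate utility at each bundle:
U(A) = 60.233.
U(B) = 50.246.
U(C) = 40.246.
Highest utility is A, so A ≻ B ≻ C.

Bundle A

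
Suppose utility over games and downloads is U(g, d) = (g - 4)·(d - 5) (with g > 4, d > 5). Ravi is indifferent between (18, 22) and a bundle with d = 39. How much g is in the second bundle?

U(18, 22) = 238.
Set U(g, 39) = 238 and solve.
With d = 39: (39 − 5) = 34, so (g − 4) = 238/34 = 7.
So g = 4 + 7 = 11.
Check: U(11, 39) = 238.

g = 11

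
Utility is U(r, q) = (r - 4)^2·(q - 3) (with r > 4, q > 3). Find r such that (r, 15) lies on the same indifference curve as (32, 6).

r = 18

U(32, 6) = 2352.
Set U(r, 15) = 2352 and solve.
With q = 15: (15 − 3) = 12, so (r − 4)^2 = 2352/12 = 196.
Taking the square root (with r > 4): r − 4 = 14, so r = 18.
Check: U(18, 15) = 2352.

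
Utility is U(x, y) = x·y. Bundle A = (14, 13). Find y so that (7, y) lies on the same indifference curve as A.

U(14, 13) = 182.
Set U(7, y) = 182 and solve.
With x = 7: y = 182/7 = 26.
Check: U(7, 26) = 182.

y = 26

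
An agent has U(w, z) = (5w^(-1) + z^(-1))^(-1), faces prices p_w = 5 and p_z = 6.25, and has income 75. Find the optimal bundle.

For CES with ρ = -1, MRS = (5/1)·(z/w)^2.
Tangency: set MRS = p_w/p_z = 5/6.25 = 0.8.
So (z/w)^2 = 4/25; taking the square root, z/w = 0.4, i.e. z = 0.4·w.
Substitute into the budget 5·w + 6.25·z = 75: 7.5·w = 75, so w* = 10 and z* = 0.4·10 = 4.

w* = 10, z* = 4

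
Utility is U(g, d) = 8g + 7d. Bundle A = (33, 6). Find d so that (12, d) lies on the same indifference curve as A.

d = 30

U(33, 6) = 306.
Set U(12, d) = 306 and solve.
8·12 + 7d = 306 ⇒ 7d = 210 ⇒ d = 30.
Check: U(12, 30) = 306.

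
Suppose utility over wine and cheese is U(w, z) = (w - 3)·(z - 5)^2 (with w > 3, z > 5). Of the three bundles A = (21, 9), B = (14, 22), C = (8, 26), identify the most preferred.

Bundle B

Evaluate utility at each bundle:
U(A) = 288.
U(B) = 3179.
U(C) = 2205.
Highest utility is B, so B ≻ C ≻ A.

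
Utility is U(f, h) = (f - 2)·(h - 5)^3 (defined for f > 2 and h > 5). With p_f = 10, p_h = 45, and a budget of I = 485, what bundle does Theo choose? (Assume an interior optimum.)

MU_f = (h−5)^3, MU_h = 3·(f−2)·(h−5)^2.
MRS = (1/3)·(h−5)/(f−2).
Tangency: set MRS = p_f/p_h = 10/45 = 2/9.
So (1/3)·(h − 5)/(f − 2) = 2/9, i.e. (h − 5) = (2/3)·(f − 2).
Rewrite the budget in excess-of-subsistence terms: 10·(f − 2) + 45·(h − 5) = 485 − 10·2 − 45·5 = 240.
Substituting, 40·(f − 2) = 240, so f − 2 = 6 and f* = 8.
Then h − 5 = (2/3)·6 = 4, so h* = 9.

f* = 8, h* = 9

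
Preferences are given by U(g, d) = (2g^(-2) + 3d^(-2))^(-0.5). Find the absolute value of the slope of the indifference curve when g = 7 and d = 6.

MRS = 144/343

For CES with ρ = -2, MRS = (2/3)·(d/g)^3.
At (7, 6): MRS = 144/343.
So at (7, 6) the consumer would give up 144/343 units of d for one more unit of g.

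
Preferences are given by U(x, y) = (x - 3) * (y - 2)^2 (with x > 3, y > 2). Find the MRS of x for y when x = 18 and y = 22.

MU_x = (y−2)^2, MU_y = 2·(x−3)·(y−2).
MRS = (1/2)·(y−2)/(x−3).
At (18, 22): MRS = 2/3.
So at (18, 22) the consumer would give up 2/3 units of y for one more unit of x.

MRS = 2/3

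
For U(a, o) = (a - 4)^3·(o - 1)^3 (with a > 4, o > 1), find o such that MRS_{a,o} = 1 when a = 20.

o = 17

MU_a = 3·(a−4)^2·(o−1)^3, MU_o = 3·(a−4)^3·(o−1)^2.
MRS = (o−1)/(a−4).
Substitute a = 20: MRS = (o − 1)/16. Setting this equal to 1 gives o − 1 = 1·16 = 16, so o = 17.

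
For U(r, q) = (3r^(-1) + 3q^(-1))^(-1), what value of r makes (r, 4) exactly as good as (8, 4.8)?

U depends on (r, q) only through S = 3r^(-1) + 3q^(-1), so equal utility means equal S. At (8, 4.8): S = 1.
With q = 4: 3·4^(-1) = 0.75, so 3r^(-1) = 1 − 0.75 = 0.25, i.e. r^(-1) = 1/12.
Hence r = 1/(1/12) = 12.
Check: U(12, 4) = 1.

r = 12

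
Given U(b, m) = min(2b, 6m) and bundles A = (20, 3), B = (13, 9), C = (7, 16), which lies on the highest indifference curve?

Evaluate utility at each bundle:
U(A) = 18.
U(B) = 26.
U(C) = 14.
Highest utility is B, so B ≻ A ≻ C.

Bundle B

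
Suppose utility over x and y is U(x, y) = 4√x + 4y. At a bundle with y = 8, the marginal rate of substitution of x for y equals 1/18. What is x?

x = 81

MU_x = 4/(2√x), MU_y = 4.
MRS = 4/(2√x) ÷ 4.
MRS depends only on x: 0.5/√x = 1/18 ⇒ √x = 0.5/(1/18) = 9 ⇒ x = 81.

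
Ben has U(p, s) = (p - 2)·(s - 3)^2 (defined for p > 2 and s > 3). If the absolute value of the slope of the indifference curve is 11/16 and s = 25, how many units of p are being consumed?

MU_p = (s−3)^2, MU_s = 2·(p−2)·(s−3).
MRS = (1/2)·(s−3)/(p−2).
Substitute s = 25: MRS = 11/(p − 2). Setting this equal to 11/16 gives p − 2 = 11/(11/16) = 16, so p = 18.

p = 18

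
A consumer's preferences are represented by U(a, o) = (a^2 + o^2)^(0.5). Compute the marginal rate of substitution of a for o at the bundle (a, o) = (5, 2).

For CES with ρ = 2, MRS = (o/a)^(-1).
At (5, 2): MRS = 2.5.
That is, one extra unit of a is worth 2.5 units of o at the margin.

MRS = 2.5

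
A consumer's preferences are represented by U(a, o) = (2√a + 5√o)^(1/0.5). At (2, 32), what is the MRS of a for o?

For CES with ρ = 0.5, MRS = (2/5)·√(o/a).
At (2, 32): MRS = 1.6.
That is, one extra unit of a is worth 1.6 units of o at the margin.

MRS = 1.6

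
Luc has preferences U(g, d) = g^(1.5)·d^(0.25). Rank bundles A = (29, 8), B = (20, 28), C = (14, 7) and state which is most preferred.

Bundle A

Evaluate utility at each bundle:
U(A) = 262.645.
U(B) = 205.747.
U(C) = 85.205.
Highest utility is A, so A ≻ B ≻ C.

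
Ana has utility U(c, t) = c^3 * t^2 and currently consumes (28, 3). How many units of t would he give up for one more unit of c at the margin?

MU_c = 3·c^2·t^2 and MU_t = 2·c^3·t.
MRS = MU_c/MU_t = (3/2)·t/c.
At (28, 3): MRS = 9/56.
So at (28, 3) the consumer would give up 9/56 units of t for one more unit of c.

MRS = 9/56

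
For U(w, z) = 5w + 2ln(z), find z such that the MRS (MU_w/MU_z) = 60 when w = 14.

z = 24

MU_w = 5, MU_z = 2/z.
MRS = 5 ÷ (2/z).
MRS depends only on z: 2.5·z = 60 ⇒ z = 60/2.5 = 24.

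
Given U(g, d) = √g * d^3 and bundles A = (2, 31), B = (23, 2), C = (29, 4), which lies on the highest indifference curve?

Bundle A

Evaluate utility at each bundle:
U(A) = 42130.836.
U(B) = 38.367.
U(C) = 344.651.
Highest utility is A, so A ≻ C ≻ B.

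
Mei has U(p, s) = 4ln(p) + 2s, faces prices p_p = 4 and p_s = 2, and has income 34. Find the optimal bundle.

MU_p = 4/p, MU_s = 2.
MRS = 4/p ÷ 2.
Tangency: set MRS = p_p/p_s = 4/2 = 2.
MRS depends only on p: 2/p = 2 ⇒ p* = 2/2 = 1.
From the budget, 2·s = 34 − 4·1 = 30, so s* = 15.

p* = 1, s* = 15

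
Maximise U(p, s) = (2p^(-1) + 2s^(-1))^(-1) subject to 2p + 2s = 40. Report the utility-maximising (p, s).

For CES with ρ = -1, MRS = (s/p)^2.
Tangency: set MRS = p_p/p_s = 2/2 = 1.
So (s/p)^2 = 1; taking the square root, s/p = 1, i.e. s = p.
Substitute into the budget 2·p + 2·s = 40: 4·p = 40, so p* = 10 and s* = 10.

p* = 10, s* = 10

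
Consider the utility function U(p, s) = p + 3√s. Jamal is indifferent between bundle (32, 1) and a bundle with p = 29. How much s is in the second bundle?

s = 4

U(32, 1) = 35.
Set U(29, s) = 35 and solve.
With p = 29: 3√s = 35 − 29 = 6, so √s = 2 and s = 4.
Check: U(29, 4) = 35.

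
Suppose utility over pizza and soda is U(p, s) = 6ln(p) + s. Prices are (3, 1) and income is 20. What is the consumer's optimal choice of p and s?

p* = 2, s* = 14

MU_p = 6/p, MU_s = 1.
MRS = 6/p ÷ 1.
Tangency: set MRS = p_p/p_s = 3/1 = 3.
MRS depends only on p: 6/p = 3 ⇒ p* = 6/3 = 2.
From the budget, 1·s = 20 − 3·2 = 14, so s* = 14.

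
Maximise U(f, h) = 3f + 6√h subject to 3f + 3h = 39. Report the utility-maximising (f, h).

f* = 12, h* = 1

MU_f = 3, MU_h = 6/(2√h).
MRS = 3 ÷ (6/(2√h)).
Tangency: set MRS = p_f/p_h = 3/3 = 1.
MRS depends only on h: √h = 1 ⇒ √h = 1 ⇒ h* = 1.
From the budget, 3·f = 39 − 3·1 = 36, so f* = 12.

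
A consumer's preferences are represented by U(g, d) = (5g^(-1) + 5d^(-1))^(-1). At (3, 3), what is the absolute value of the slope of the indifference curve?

For CES with ρ = -1, MRS = (d/g)^2.
At (3, 3): MRS = 1.
That is, one extra unit of g is worth 1 units of d at the margin.

MRS = 1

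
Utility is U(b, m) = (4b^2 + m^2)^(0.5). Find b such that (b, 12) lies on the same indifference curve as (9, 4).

b = 7

U depends on (b, m) only through S = 4b^2 + m^2, so equal utility means equal S. At (9, 4): S = 340.
With m = 12: 12^2 = 144, so 4b^2 = 340 − 144 = 196, i.e. b^2 = 49.
Hence b = √49 = 7.
Check: U(7, 12) = 18.4391.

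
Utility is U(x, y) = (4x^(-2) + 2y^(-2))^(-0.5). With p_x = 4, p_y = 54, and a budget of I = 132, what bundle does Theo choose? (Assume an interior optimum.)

x* = 6, y* = 2

For CES with ρ = -2, MRS = (4/2)·(y/x)^3.
Tangency: set MRS = p_x/p_y = 4/54 = 2/27.
So (y/x)^3 = 1/27; taking the cube root, y/x = 1/3, i.e. y = (1/3)·x.
Substitute into the budget 4·x + 54·y = 132: 22·x = 132, so x* = 6 and y* = (1/3)·6 = 2.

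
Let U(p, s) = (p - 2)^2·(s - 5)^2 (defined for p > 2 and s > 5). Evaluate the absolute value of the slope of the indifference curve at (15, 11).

MRS = 6/13

MU_p = 2·(p−2)·(s−5)^2, MU_s = 2·(p−2)^2·(s−5).
MRS = (s−5)/(p−2).
At (15, 11): MRS = 6/13.
The indifference curve has slope −6/13 at this bundle.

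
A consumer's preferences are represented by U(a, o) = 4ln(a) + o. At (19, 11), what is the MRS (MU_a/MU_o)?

MU_a = 4/a, MU_o = 1.
MRS = 4/a ÷ 1.
At (19, 11): MRS = 4/19.
So at (19, 11) the consumer would give up 4/19 units of o for one more unit of a.

MRS = 4/19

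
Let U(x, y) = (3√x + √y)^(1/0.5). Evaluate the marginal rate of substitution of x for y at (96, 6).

MRS = 0.75

For CES with ρ = 0.5, MRS = (3/1)·√(y/x).
At (96, 6): MRS = 0.75.
So at (96, 6) the consumer would give up 0.75 units of y for one more unit of x.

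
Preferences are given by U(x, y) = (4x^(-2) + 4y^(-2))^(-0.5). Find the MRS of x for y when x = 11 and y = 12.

MRS = 1728/1331

For CES with ρ = -2, MRS = (y/x)^3.
At (11, 12): MRS = 1728/1331.
That is, one extra unit of x is worth 1728/1331 units of y at the margin.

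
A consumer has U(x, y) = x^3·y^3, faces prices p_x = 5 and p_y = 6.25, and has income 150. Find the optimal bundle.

MU_x = 3·x^2·y^3 and MU_y = 3·x^3·y^2.
MRS = MU_x/MU_y = y/x.
Tangency: set MRS = p_x/p_y = 5/6.25 = 0.8.
So y/x = 0.8, i.e. y = 0.8·x.
Substitute into the budget 5·x + 6.25·y = 150: 10·x = 150, so x* = 15.
Then y* = 0.8·15 = 12.

x* = 15, y* = 12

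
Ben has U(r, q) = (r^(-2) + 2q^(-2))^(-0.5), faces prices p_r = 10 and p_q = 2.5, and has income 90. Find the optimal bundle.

r* = 6, q* = 12

For CES with ρ = -2, MRS = (1/2)·(q/r)^3.
Tangency: set MRS = p_r/p_q = 10/2.5 = 4.
So (q/r)^3 = 8; taking the cube root, q/r = 2, i.e. q = 2·r.
Substitute into the budget 10·r + 2.5·q = 90: 15·r = 90, so r* = 6 and q* = 2·6 = 12.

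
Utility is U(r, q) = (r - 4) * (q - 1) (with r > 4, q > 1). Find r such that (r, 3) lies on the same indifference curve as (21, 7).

U(21, 7) = 102.
Set U(r, 3) = 102 and solve.
With q = 3: (3 − 1) = 2, so (r − 4) = 102/2 = 51.
So r = 4 + 51 = 55.
Check: U(55, 3) = 102.

r = 55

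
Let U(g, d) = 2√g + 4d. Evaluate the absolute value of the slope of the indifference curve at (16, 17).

MU_g = 2/(2√g), MU_d = 4.
MRS = 2/(2√g) ÷ 4.
At (16, 17): MRS = 1/16.
So at (16, 17) the consumer would give up 1/16 units of d for one more unit of g.

MRS = 1/16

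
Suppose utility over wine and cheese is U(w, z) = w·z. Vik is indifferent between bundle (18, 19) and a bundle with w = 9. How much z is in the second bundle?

z = 38

U(18, 19) = 342.
Set U(9, z) = 342 and solve.
With w = 9: z = 342/9 = 38.
Check: U(9, 38) = 342.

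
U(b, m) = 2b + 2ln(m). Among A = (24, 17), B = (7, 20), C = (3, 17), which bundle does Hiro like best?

Bundle A

Evaluate utility at each bundle:
U(A) = 53.666.
U(B) = 19.991.
U(C) = 11.666.
Highest utility is A, so A ≻ B ≻ C.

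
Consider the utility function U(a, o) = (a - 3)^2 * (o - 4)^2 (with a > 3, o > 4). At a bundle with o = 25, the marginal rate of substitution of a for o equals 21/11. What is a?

a = 14

MU_a = 2·(a−3)·(o−4)^2, MU_o = 2·(a−3)^2·(o−4).
MRS = (o−4)/(a−3).
Substitute o = 25: MRS = 21/(a − 3). Setting this equal to 21/11 gives a − 3 = 21/(21/11) = 11, so a = 14.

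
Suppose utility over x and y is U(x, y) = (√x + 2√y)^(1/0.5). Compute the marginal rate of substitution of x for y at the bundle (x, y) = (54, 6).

MRS = 1/6

For CES with ρ = 0.5, MRS = (1/2)·√(y/x).
At (54, 6): MRS = 1/6.
The indifference curve has slope −1/6 at this bundle.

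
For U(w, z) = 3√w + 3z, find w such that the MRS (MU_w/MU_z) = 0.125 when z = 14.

MU_w = 3/(2√w), MU_z = 3.
MRS = 3/(2√w) ÷ 3.
MRS depends only on w: 0.5/√w = 0.125 ⇒ √w = 0.5/0.125 = 4 ⇒ w = 16.

w = 16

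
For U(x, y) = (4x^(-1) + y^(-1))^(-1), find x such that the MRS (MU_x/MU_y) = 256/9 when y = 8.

x = 3

For CES with ρ = -1, MRS = (4/1)·(y/x)^2.
Setting (4/1)·(8/x)^2 = 256/9 gives (8/x)^2 = 64/9, so 8/x = 8/3 and x = 3.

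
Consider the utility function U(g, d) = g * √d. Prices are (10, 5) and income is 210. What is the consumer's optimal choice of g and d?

MU_g = √d and MU_d = 0.5·g·d^(-0.5).
MRS = MU_g/MU_d = (2)·d/g.
Tangency: set MRS = p_g/p_d = 10/5 = 2.
So (2)·d/g = 2, i.e. d = g.
Substitute into the budget 10·g + 5·d = 210: 15·g = 210, so g* = 14.
Then d* = 14.

g* = 14, d* = 14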